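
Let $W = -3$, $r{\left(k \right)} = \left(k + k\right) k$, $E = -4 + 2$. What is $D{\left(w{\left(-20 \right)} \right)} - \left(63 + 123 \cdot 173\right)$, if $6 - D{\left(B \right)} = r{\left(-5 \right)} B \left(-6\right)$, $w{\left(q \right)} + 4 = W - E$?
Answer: $-22836$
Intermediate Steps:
$E = -2$
$r{\left(k \right)} = 2 k^{2}$ ($r{\left(k \right)} = 2 k k = 2 k^{2}$)
$w{\left(q \right)} = -5$ ($w{\left(q \right)} = -4 - 1 = -5$)
$D{\left(B \right)} = 6 + 300 B$ ($D{\left(B \right)} = 6 - 2 \left(-5\right)^{2} B \left(-6\right) = 6 - 2 \cdot 25 B \left(-6\right) = 6 - 50 B \left(-6\right) = 6 - - 300 B = 6 + 300 B$)
$D{\left(w{\left(-20 \right)} \right)} - \left(63 + 123 \cdot 173\right) = \left(6 + 300 \left(-5\right)\right) - \left(63 + 123 \cdot 173\right) = \left(6 - 1500\right) - \left(63 + 21279\right) = -1494 - 21342 = -22836$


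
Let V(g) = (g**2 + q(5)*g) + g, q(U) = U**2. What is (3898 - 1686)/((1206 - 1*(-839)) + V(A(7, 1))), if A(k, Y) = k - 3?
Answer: 2212/2165 ≈ 1.0217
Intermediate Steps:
A(k, Y) = -3 + k
V(g) = g**2 + 26*g (V(g) = (g**2 + 5**2*g) + g = (g**2 + 25*g) + g = g**2 + 26*g)
(3898 - 1686)/((1206 - 1*(-839)) + V(A(7, 1))) = (3898 - 1686)/((1206 - 1*(-839)) + (-3 + 7)*(26 + (-3 + 7))) = 2212/((1206 + 839) + 4*(26 + 4)) = 2212/(2045 + 4*30) = 2212/(2045 + 120) = 2212/2165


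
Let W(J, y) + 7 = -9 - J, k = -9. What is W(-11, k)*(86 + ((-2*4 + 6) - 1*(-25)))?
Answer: -545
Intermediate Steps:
W(J, y) = -16 - J (W(J, y) = -7 + (-9 - J) = -16 - J)
W(-11, k)*(86 + ((-2*4 + 6) - 1*(-25))) = (-16 - 1*(-11))*(86 + ((-2*4 + 6) - 1*(-25))) = (-16 + 11)*(86 + ((-8 + 6) + 25)) = -5*(86 + (-2 + 25)) = -5*(86 + 23) = -5*109 = -545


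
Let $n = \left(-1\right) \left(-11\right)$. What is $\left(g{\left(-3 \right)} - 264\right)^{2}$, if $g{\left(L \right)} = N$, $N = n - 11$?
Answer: $69696$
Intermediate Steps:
$n = 11$
$N = 0$ ($N = 11 - 11 = 0$)
$g{\left(L \right)} = 0$
$\left(g{\left(-3 \right)} - 264\right)^{2} = \left(0 - 264\right)^{2} = \left(-264\right)^{2} = 69696$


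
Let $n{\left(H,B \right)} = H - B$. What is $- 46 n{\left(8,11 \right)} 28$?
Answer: $3864$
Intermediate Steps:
$- 46 n{\left(8,11 \right)} 28 = - 46 \left(8 - 11\right) 28 = \left(-46\right) \left(-3\right) 28 = 138 \cdot 28 = 3864$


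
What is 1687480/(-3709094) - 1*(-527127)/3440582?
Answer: -1925374860211/6380721026354 ≈ -0.30175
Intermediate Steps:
1687480/(-3709094) - 1*(-527127)/3440582 = 1687480*(-1/3709094) + 527127*(1/3440582) = -843740/1854547 + 527127/3440582 = -1925374860211/6380721026354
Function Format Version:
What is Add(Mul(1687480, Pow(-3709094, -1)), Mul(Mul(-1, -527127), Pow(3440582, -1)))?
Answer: Rational(-1925374860211, 6380721026354) ≈ -0.30175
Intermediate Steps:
Add(Mul(1687480, Pow(-3709094, -1)), Mul(Mul(-1, -527127), Pow(3440582, -1))) = Add(Mul(1687480, Rational(-1, 3709094)), Mul(527127, Rational(1, 3440582))) = Add(Rational(-843740, 1854547), Rational(527127, 3440582)) = Rational(-1925374860211, 6380721026354)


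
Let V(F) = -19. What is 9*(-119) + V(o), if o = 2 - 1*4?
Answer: -1090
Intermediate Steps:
o = -2 (o = 2 - 4 = -2)
9*(-119) + V(o) = 9*(-119) - 19 = -1071 - 19 = -1090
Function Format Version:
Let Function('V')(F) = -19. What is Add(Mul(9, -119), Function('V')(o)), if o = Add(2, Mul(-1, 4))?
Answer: -1090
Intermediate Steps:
o = -2 (o = Add(2, -4) = -2)
Add(Mul(9, -119), Function('V')(o)) = Add(Mul(9, -119), -19) = Add(-1071, -19) = -1090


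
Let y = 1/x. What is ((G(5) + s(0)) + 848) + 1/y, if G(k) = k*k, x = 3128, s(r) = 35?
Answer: 4036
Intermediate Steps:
G(k) = k²
y = 1/3128 ≈ 0.00031969
((G(5) + s(0)) + 848) + 1/y = ((5² + 35) + 848) + 1/(1/3128) = ((25 + 35) + 848) + 3128 = (60 + 848) + 3128 = 908 + 3128 = 4036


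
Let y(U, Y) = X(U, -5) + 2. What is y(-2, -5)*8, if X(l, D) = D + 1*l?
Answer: -40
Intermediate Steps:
X(l, D) = D + l
y(U, Y) = -3 + U (y(U, Y) = (-5 + U) + 2 = -3 + U)
y(-2, -5)*8 = (-3 - 2)*8 = -5*8 = -40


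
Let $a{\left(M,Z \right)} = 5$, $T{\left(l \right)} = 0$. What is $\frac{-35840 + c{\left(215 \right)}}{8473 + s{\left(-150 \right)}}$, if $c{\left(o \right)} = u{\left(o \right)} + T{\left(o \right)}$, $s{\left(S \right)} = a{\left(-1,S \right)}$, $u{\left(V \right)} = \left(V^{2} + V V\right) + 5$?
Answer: $\frac{56615}{8478} \approx 6.6779$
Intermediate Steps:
$u{\left(V \right)} = 5 + 2 V^{2}$ ($u{\left(V \right)} = \left(V^{2} + V^{2}\right) + 5 = 2 V^{2} + 5 = 5 + 2 V^{2}$)
$s{\left(S \right)} = 5$
$c{\left(o \right)} = 5 + 2 o^{2}$ ($c{\left(o \right)} = \left(5 + 2 o^{2}\right) + 0 = 5 + 2 o^{2}$)
$\frac{-35840 + c{\left(215 \right)}}{8473 + s{\left(-150 \right)}} = \frac{-35840 + \left(5 + 2 \cdot 215^{2}\right)}{8473 + 5} = \frac{-35840 + \left(5 + 2 \cdot 46225\right)}{8478} = \left(-35840 + \left(5 + 92450\right)\right) \frac{1}{8478} = \left(-35840 + 92455\right) \frac{1}{8478} = 56615 \cdot \frac{1}{8478} = \frac{56615}{8478}$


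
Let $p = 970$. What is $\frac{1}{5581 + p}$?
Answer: $\frac{1}{6551} \approx 0.00015265$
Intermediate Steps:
$\frac{1}{5581 + p} = \frac{1}{5581 + 970} = \frac{1}{6551}$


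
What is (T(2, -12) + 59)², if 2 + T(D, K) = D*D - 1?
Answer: 3600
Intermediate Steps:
T(D, K) = -3 + D² (T(D, K) = -2 + (D*D - 1) = -2 + (D² - 1) = -2 + (-1 + D²) = -3 + D²)
(T(2, -12) + 59)² = ((-3 + 2²) + 59)² = ((-3 + 4) + 59)² = (1 + 59)² = 60² = 3600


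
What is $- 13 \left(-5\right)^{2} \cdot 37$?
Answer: $-12025$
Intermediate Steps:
$- 13 \left(-5\right)^{2} \cdot 37 = \left(-13\right) 25 \cdot 37 = \left(-325\right) 37 = -12025$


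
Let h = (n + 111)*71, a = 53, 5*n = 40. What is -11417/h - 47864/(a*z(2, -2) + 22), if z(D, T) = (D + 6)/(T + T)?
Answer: 14408711/25347 ≈ 568.46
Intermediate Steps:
n = 8 (n = (⅕)*40 = 8)
h = 8449 (h = (8 + 111)*71 = 119*71 = 8449)
z(D, T) = (6 + D)/(2*T) (z(D, T) = (6 + D)/((2*T)) = (6 + D)*(1/(2*T)) = (6 + D)/(2*T))
-11417/h - 47864/(a*z(2, -2) + 22) = -11417/8449 - 47864/(53*((½)*(6 + 2)/(-2)) + 22) = -11417*1/8449 - 47864/(53*((½)*(-½)*8) + 22) = -1631/1207 - 47864/(53*(-2) + 22) = -1631/1207 - 47864/(-106 + 22) = -1631/1207 - 47864/(-84) = -1631/1207 - 47864*(-1/84) = -1631/1207 + 11966/21 = 14408711/25347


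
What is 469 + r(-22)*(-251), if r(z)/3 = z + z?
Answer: 33601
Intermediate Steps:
r(z) = 6*z (r(z) = 3*(z + z) = 3*(2*z) = 6*z)
469 + r(-22)*(-251) = 469 + (6*(-22))*(-251) = 469 - 132*(-251) = 469 + 33132 = 33601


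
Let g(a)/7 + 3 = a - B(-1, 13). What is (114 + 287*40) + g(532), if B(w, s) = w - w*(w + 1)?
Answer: 15304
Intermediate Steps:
B(w, s) = w - w*(1 + w)
g(a) = -14 + 7*a (g(a) = -21 + 7*(a - (-1)*(-1)²) = -21 + 7*(a - (-1)) = -21 + 7*(a - 1*(-1)) = -21 + 7*(a + 1) = -21 + 7*(1 + a) = -21 + (7 + 7*a) = -14 + 7*a)
(114 + 287*40) + g(532) = (114 + 287*40) + (-14 + 7*532) = (114 + 11480) + (-14 + 3724) = 11594 + 3710 = 15304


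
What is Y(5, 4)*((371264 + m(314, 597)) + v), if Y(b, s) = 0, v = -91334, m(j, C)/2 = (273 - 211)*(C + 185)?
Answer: 0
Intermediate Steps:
m(j, C) = 22940 + 124*C (m(j, C) = 2*((273 - 211)*(C + 185)) = 2*(62*(185 + C)) = 2*(11470 + 62*C) = 22940 + 124*C)
Y(5, 4)*((371264 + m(314, 597)) + v) = 0*((371264 + (22940 + 124*597)) - 91334) = 0*((371264 + (22940 + 74028)) - 91334) = 0*((371264 + 96968) - 91334) = 0*(468232 - 91334) = 0*376898 = 0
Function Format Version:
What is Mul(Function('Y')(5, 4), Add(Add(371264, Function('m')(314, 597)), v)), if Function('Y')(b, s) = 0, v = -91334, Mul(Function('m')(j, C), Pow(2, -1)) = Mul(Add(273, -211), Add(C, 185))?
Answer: 0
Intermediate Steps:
Function('m')(j, C) = Add(22940, Mul(124, C)) (Function('m')(j, C) = Mul(2, Mul(Add(273, -211), Add(C, 185))) = Mul(2, Mul(62, Add(185, C))) = Mul(2, Add(11470, Mul(62, C))) = Add(22940, Mul(124, C)))
Mul(Function('Y')(5, 4), Add(Add(371264, Function('m')(314, 597)), v)) = Mul(0, Add(Add(371264, Add(22940, Mul(124, 597))), -91334)) = Mul(0, Add(Add(371264, Add(22940, 74028)), -91334)) = Mul(0, Add(Add(371264, 96968), -91334)) = Mul(0, Add(468232, -91334)) = Mul(0, 376898) = 0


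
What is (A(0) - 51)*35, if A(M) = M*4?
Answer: -1785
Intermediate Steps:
A(M) = 4*M
(A(0) - 51)*35 = (4*0 - 51)*35 = (0 - 51)*35 = -51*35 = -1785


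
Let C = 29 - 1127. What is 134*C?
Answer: -147132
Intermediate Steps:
C = -1098
134*C = 134*(-1098) = -147132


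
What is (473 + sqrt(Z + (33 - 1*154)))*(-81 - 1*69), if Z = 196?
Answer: -70950 - 750*sqrt(3) ≈ -72249.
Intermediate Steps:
(473 + sqrt(Z + (33 - 1*154)))*(-81 - 1*69) = (473 + sqrt(196 + (33 - 1*154)))*(-81 - 1*69) = (473 + sqrt(196 + (33 - 154)))*(-81 - 69) = (473 + sqrt(196 - 121))*(-150) = (473 + sqrt(75))*(-150) = (473 + 5*sqrt(3))*(-150) = -70950 - 750*sqrt(3)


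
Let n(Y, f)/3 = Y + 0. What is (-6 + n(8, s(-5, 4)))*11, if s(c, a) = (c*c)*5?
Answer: 198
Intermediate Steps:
s(c, a) = 5*c**2 (s(c, a) = c**2*5 = 5*c**2)
n(Y, f) = 3*Y (n(Y, f) = 3*(Y + 0) = 3*Y)
(-6 + n(8, s(-5, 4)))*11 = (-6 + 3*8)*11 = (-6 + 24)*11 = 18*11 = 198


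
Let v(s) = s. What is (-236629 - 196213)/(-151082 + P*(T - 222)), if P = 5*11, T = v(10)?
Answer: 216421/81371 ≈ 2.6597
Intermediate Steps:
T = 10
P = 55
(-236629 - 196213)/(-151082 + P*(T - 222)) = (-236629 - 196213)/(-151082 + 55*(10 - 222)) = -432842/(-151082 + 55*(-212)) = -432842/(-151082 - 11660) = -432842/(-162742) = -432842*(-1/162742) = 216421/81371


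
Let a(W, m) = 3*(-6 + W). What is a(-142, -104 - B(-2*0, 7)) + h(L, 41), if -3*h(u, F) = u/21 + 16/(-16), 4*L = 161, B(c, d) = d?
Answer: -15995/36 ≈ -444.31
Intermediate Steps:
L = 161/4 (L = (¼)*161 = 161/4 ≈ 40.250)
h(u, F) = ⅓ - u/63 (h(u, F) = -(u/21 + 16/(-16))/3 = -(u*(1/21) + 16*(-1/16))/3 = -(u/21 - 1)/3 = -(-1 + u/21)/3 = ⅓ - u/63)
a(W, m) = -18 + 3*W
a(-142, -104 - B(-2*0, 7)) + h(L, 41) = (-18 + 3*(-142)) + (⅓ - 1/63*161/4) = (-18 - 426) + (⅓ - 23/36) = -444 - 11/36 = -15995/36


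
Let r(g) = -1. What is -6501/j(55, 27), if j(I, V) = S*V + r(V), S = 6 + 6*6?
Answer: -591/103 ≈ -5.7379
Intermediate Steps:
S = 42 (S = 6 + 36 = 42)
j(I, V) = -1 + 42*V (j(I, V) = 42*V - 1 = -1 + 42*V)
-6501/j(55, 27) = -6501/(-1 + 42*27) = -6501/(-1 + 1134) = -6501/1133 = -6501*1/1133 = -591/103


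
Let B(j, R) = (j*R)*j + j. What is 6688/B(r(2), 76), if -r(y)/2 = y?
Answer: 1672/303 ≈ 5.5182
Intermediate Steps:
r(y) = -2*y
B(j, R) = j + R*j**2 (B(j, R) = (R*j)*j + j = R*j**2 + j = j + R*j**2)
6688/B(r(2), 76) = 6688/(((-2*2)*(1 + 76*(-2*2)))) = 6688/((-4*(1 + 76*(-4)))) = 6688/((-4*(1 - 304))) = 6688/((-4*(-303))) = 6688/1212 = 6688*(1/1212) = 1672/303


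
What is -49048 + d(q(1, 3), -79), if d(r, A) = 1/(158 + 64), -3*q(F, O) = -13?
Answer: -10888655/222 ≈ -49048.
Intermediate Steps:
q(F, O) = 13/3 (q(F, O) = -1/3*(-13) = 13/3)
d(r, A) = 1/222
-49048 + d(q(1, 3), -79) = -49048 + 1/222 = -10888655/222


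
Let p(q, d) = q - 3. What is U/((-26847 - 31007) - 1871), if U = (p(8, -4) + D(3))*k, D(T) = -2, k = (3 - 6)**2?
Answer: -27/59725 ≈ -0.00045207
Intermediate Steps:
k = 9 (k = (-3)**2 = 9)
p(q, d) = -3 + q
U = 27 (U = ((-3 + 8) - 2)*9 = (5 - 2)*9 = 3*9 = 27)
U/((-26847 - 31007) - 1871) = 27/((-26847 - 31007) - 1871) = 27/(-57854 - 1871) = 27/(-59725) = 27*(-1/59725) = -27/59725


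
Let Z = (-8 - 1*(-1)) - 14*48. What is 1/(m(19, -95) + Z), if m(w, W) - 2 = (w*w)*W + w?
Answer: -1/34953 ≈ -2.8610e-5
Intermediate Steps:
m(w, W) = 2 + w + W*w**2 (m(w, W) = 2 + ((w*w)*W + w) = 2 + (w**2*W + w) = 2 + (W*w**2 + w) = 2 + (w + W*w**2) = 2 + w + W*w**2)
Z = -679 (Z = (-8 + 1) - 672 = -7 - 672 = -679)
1/(m(19, -95) + Z) = 1/((2 + 19 - 95*19**2) - 679) = 1/((2 + 19 - 95*361) - 679) = 1/((2 + 19 - 34295) - 679) = 1/(-34274 - 679) = 1/(-34953) = -1/34953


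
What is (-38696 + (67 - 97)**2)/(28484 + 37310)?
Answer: -18898/32897 ≈ -0.57446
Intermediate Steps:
(-38696 + (67 - 97)**2)/(28484 + 37310) = (-38696 + (-30)**2)/65794 = (-38696 + 900)*(1/65794) = -37796*1/65794 = -18898/32897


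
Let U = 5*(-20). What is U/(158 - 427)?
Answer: 100/269 ≈ 0.37175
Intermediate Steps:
U = -100
U/(158 - 427) = -100/(158 - 427) = -100/(-269) = -1/269*(-100) = 100/269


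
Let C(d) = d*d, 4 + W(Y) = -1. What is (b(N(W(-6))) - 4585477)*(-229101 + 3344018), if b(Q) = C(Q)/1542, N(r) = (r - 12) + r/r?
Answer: -11012485782065963/771 ≈ -1.4283e+13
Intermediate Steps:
W(Y) = -5 (W(Y) = -4 - 1 = -5)
C(d) = d²
N(r) = -11 + r (N(r) = (-12 + r) + 1 = -11 + r)
b(Q) = Q²/1542
(b(N(W(-6))) - 4585477)*(-229101 + 3344018) = ((-11 - 5)²/1542 - 4585477)*(-229101 + 3344018) = ((1/1542)*(-16)² - 4585477)*3114917 = ((1/1542)*256 - 4585477)*3114917 = (128/771 - 4585477)*3114917 = -3535402639/771*3114917 = -11012485782065963/771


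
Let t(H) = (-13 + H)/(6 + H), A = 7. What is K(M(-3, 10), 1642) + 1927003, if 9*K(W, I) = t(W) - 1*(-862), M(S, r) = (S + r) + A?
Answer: 115625927/60 ≈ 1.9271e+6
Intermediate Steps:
M(S, r) = 7 + S + r (M(S, r) = (S + r) + 7 = 7 + S + r)
t(H) = (-13 + H)/(6 + H)
K(W, I) = 862/9 + (-13 + W)/(9*(6 + W)) (K(W, I) = ((-13 + W)/(6 + W) - 1*(-862))/9 = ((-13 + W)/(6 + W) + 862)/9 = (862 + (-13 + W)/(6 + W))/9 = 862/9 + (-13 + W)/(9*(6 + W)))
K(M(-3, 10), 1642) + 1927003 = (5159 + 863*(7 - 3 + 10))/(9*(6 + (7 - 3 + 10))) + 1927003 = (5159 + 863*14)/(9*(6 + 14)) + 1927003 = (1/9)*(5159 + 12082)/20 + 1927003 = (1/9)*(1/20)*17241 + 1927003 = 5747/60 + 1927003 = 115625927/60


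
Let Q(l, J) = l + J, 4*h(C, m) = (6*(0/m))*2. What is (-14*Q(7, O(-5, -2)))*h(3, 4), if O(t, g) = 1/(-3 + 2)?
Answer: 0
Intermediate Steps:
h(C, m) = 0 (h(C, m) = ((6*(0/m))*2)/4 = ((6*0)*2)/4 = (0*2)/4 = (1/4)*0 = 0)
O(t, g) = -1 (O(t, g) = 1/(-1) = -1)
Q(l, J) = J + l
(-14*Q(7, O(-5, -2)))*h(3, 4) = -14*(-1 + 7)*0 = -14*6*0 = -84*0 = 0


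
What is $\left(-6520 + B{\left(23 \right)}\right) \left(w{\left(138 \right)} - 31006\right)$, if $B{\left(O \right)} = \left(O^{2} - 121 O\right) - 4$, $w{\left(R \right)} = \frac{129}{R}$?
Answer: $\frac{6259736637}{23} \approx 2.7216 \cdot 10^{8}$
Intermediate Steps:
$B{\left(O \right)} = -4 + O^{2} - 121 O$
$\left(-6520 + B{\left(23 \right)}\right) \left(w{\left(138 \right)} - 31006\right) = \left(-6520 - \left(2787 - 529\right)\right) \left(\frac{129}{138} - 31006\right) = \left(-6520 - 2258\right) \left(129 \cdot \frac{1}{138} - 31006\right) = \left(-6520 - 2258\right) \left(\frac{43}{46} - 31006\right) = \left(-8778\right) \left(- \frac{1426233}{46}\right) = \frac{6259736637}{23}$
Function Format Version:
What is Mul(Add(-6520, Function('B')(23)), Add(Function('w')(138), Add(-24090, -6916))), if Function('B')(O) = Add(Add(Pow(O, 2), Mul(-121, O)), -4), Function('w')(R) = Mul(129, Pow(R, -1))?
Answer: Rational(6259736637, 23) ≈ 2.7216e+8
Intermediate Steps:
Function('B')(O) = Add(-4, Pow(O, 2), Mul(-121, O))
Mul(Add(-6520, Function('B')(23)), Add(Function('w')(138), Add(-24090, -6916))) = Mul(Add(-6520, Add(-4, Pow(23, 2), Mul(-121, 23))), Add(Mul(129, Pow(138, -1)), Add(-24090, -6916))) = Mul(Add(-6520, Add(-4, 529, -2783)), Add(Mul(129, Rational(1, 138)), -31006)) = Mul(Add(-6520, -2258), Add(Rational(43, 46), -31006)) = Mul(-8778, Rational(-1426233, 46)) = Rational(6259736637, 23)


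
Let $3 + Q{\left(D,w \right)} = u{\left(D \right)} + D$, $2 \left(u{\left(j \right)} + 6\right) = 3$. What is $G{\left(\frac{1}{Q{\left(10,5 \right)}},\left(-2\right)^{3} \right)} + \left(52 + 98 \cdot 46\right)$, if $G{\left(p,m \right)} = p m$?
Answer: $\frac{22784}{5} \approx 4556.8$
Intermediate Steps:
$u{\left(j \right)} = - \frac{9}{2}$ ($u{\left(j \right)} = -6 + \frac{1}{2} \cdot 3 = -6 + \frac{3}{2} = - \frac{9}{2}$)
$Q{\left(D,w \right)} = - \frac{15}{2} + D$ ($Q{\left(D,w \right)} = -3 + \left(- \frac{9}{2} + D\right) = - \frac{15}{2} + D$)
$G{\left(p,m \right)} = m p$
$G{\left(\frac{1}{Q{\left(10,5 \right)}},\left(-2\right)^{3} \right)} + \left(52 + 98 \cdot 46\right) = \frac{\left(-2\right)^{3}}{- \frac{15}{2} + 10} + \left(52 + 98 \cdot 46\right) = - \frac{8}{\frac{5}{2}} + \left(52 + 4508\right) = \left(-8\right) \frac{2}{5} + 4560 = - \frac{16}{5} + 4560 = \frac{22784}{5}$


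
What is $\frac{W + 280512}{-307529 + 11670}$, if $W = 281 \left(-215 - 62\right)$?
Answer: $- \frac{202675}{295859} \approx -0.68504$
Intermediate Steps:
$W = -77837$ ($W = 281 \left(-277\right) = -77837$)
$\frac{W + 280512}{-307529 + 11670} = \frac{-77837 + 280512}{-307529 + 11670} = \frac{202675}{-295859} = 202675 \left(- \frac{1}{295859}\right) = - \frac{202675}{295859}$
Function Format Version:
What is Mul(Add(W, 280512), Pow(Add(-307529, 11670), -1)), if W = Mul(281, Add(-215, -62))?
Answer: Rational(-202675, 295859) ≈ -0.68504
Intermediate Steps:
W = -77837 (W = Mul(281, -277) = -77837)
Mul(Add(W, 280512), Pow(Add(-307529, 11670), -1)) = Mul(Add(-77837, 280512), Pow(Add(-307529, 11670), -1)) = Mul(202675, Pow(-295859, -1)) = Mul(202675, Rational(-1, 295859)) = Rational(-202675, 295859)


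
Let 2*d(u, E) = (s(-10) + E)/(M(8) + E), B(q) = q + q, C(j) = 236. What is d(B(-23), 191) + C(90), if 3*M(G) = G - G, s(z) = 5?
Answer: 45174/191 ≈ 236.51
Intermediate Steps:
B(q) = 2*q
M(G) = 0 (M(G) = (G - G)/3 = (⅓)*0 = 0)
d(u, E) = (5 + E)/(2*E) (d(u, E) = ((5 + E)/(0 + E))/2 = ((5 + E)/E)/2 = (5 + E)/(2*E))
d(B(-23), 191) + C(90) = (½)*(5 + 191)/191 + 236 = (½)*(1/191)*196 + 236 = 98/191 + 236 = 45174/191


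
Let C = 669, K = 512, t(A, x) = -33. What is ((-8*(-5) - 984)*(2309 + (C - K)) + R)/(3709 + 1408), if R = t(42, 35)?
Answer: -2327937/5117 ≈ -454.94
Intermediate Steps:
R = -33
((-8*(-5) - 984)*(2309 + (C - K)) + R)/(3709 + 1408) = ((-8*(-5) - 984)*(2309 + (669 - 1*512)) - 33)/(3709 + 1408) = ((40 - 984)*(2309 + (669 - 512)) - 33)/5117 = (-944*(2309 + 157) - 33)*(1/5117) = (-944*2466 - 33)*(1/5117) = (-2327904 - 33)*(1/5117) = -2327937*1/5117 = -2327937/5117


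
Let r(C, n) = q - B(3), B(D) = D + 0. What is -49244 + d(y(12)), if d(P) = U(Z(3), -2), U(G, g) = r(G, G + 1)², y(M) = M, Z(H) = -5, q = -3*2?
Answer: -49163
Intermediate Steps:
q = -6
B(D) = D
r(C, n) = -9 (r(C, n) = -6 - 1*3 = -6 - 3 = -9)
U(G, g) = 81 (U(G, g) = (-9)² = 81)
d(P) = 81
-49244 + d(y(12)) = -49244 + 81 = -49163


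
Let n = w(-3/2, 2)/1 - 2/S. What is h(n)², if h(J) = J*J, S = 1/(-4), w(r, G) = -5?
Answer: 81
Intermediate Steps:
S = -¼ (S = 1*(-¼) = -¼ ≈ -0.25000)
n = 3 (n = -5/1 - 2/(-¼) = -5*1 - 2*(-4) = -5 + 8 = 3)
h(J) = J²
h(n)² = (3²)² = 9² = 81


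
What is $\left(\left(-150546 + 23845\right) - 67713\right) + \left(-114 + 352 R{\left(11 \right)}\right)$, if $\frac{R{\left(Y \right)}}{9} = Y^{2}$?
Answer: $188800$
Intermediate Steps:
$R{\left(Y \right)} = 9 Y^{2}$
$\left(\left(-150546 + 23845\right) - 67713\right) + \left(-114 + 352 R{\left(11 \right)}\right) = \left(\left(-150546 + 23845\right) - 67713\right) - \left(114 - 352 \cdot 9 \cdot 11^{2}\right) = \left(-126701 - 67713\right) - \left(114 - 352 \cdot 9 \cdot 121\right) = -194414 + \left(-114 + 352 \cdot 1089\right) = -194414 + \left(-114 + 383328\right) = -194414 + 383214 = 188800$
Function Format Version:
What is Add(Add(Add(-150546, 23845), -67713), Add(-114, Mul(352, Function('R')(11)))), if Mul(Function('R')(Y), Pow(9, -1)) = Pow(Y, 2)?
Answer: 188800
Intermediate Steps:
Function('R')(Y) = Mul(9, Pow(Y, 2))
Add(Add(Add(-150546, 23845), -67713), Add(-114, Mul(352, Function('R')(11)))) = Add(Add(Add(-150546, 23845), -67713), Add(-114, Mul(352, Mul(9, Pow(11, 2))))) = Add(Add(-126701, -67713), Add(-114, Mul(352, Mul(9, 121)))) = Add(-194414, Add(-114, Mul(352, 1089))) = Add(-194414, Add(-114, 383328)) = Add(-194414, 383214) = 188800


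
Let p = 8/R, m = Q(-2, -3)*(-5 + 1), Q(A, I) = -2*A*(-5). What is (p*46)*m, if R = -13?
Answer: -29440/13 ≈ -2264.6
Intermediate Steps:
Q(A, I) = 10*A
m = 80 (m = (10*(-2))*(-5 + 1) = -20*(-4) = 80)
p = -8/13 (p = 8/(-13) = 8*(-1/13) = -8/13 ≈ -0.61539)
(p*46)*m = -8/13*46*80 = -368/13*80 = -29440/13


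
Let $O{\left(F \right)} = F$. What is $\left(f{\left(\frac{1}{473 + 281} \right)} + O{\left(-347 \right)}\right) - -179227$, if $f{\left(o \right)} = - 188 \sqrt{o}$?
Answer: $178880 - \frac{94 \sqrt{754}}{377} \approx 1.7887 \cdot 10^{5}$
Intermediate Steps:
$\left(f{\left(\frac{1}{473 + 281} \right)} + O{\left(-347 \right)}\right) - -179227 = \left(- 188 \sqrt{\frac{1}{473 + 281}} - 347\right) - -179227 = \left(- 188 \sqrt{\frac{1}{754}} - 347\right) + 179227 = \left(- \frac{188}{\sqrt{754}} - 347\right) + 179227 = \left(- 188 \frac{\sqrt{754}}{754} - 347\right) + 179227 = \left(- \frac{94 \sqrt{754}}{377} - 347\right) + 179227 = \left(-347 - \frac{94 \sqrt{754}}{377}\right) + 179227 = 178880 - \frac{94 \sqrt{754}}{377}$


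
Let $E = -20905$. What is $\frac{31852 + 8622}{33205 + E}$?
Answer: $\frac{20237}{6150} \approx 3.2906$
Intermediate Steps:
$\frac{31852 + 8622}{33205 + E} = \frac{31852 + 8622}{33205 - 20905} = \frac{40474}{12300} = 40474 \cdot \frac{1}{12300} = \frac{20237}{6150}$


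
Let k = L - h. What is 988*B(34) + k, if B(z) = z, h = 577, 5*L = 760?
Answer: 33167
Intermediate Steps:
L = 152 (L = (⅕)*760 = 152)
k = -425 (k = 152 - 1*577 = 152 - 577 = -425)
988*B(34) + k = 988*34 - 425 = 33592 - 425 = 33167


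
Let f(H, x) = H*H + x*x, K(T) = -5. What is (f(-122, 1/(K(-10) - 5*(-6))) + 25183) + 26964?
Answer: 41894376/625 ≈ 67031.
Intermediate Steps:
f(H, x) = H² + x²
(f(-122, 1/(K(-10) - 5*(-6))) + 25183) + 26964 = (((-122)² + (1/(-5 - 5*(-6)))²) + 25183) + 26964 = ((14884 + (1/(-5 + 30))²) + 25183) + 26964 = ((14884 + (1/25)²) + 25183) + 26964 = ((14884 + 1/625) + 25183) + 26964 = (9302501/625 + 25183) + 26964 = 25041876/625 + 26964 = 41894376/625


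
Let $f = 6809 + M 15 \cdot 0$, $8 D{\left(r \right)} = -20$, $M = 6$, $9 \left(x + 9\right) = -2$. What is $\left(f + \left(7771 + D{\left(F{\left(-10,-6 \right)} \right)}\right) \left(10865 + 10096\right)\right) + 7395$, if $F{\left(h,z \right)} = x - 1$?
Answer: $\frac{325699465}{2} \approx 1.6285 \cdot 10^{8}$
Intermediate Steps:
$x = - \frac{83}{9}$ ($x = -9 + \frac{1}{9} \left(-2\right) = -9 - \frac{2}{9} = - \frac{83}{9} \approx -9.2222$)
$F{\left(h,z \right)} = - \frac{92}{9}$ ($F{\left(h,z \right)} = - \frac{83}{9} - 1 = - \frac{92}{9}$)
$D{\left(r \right)} = - \frac{5}{2}$ ($D{\left(r \right)} = \frac{1}{8} \left(-20\right) = - \frac{5}{2}$)
$f = 6809$ ($f = 6809 + 6 \cdot 15 \cdot 0 = 6809 + 90 \cdot 0 = 6809 + 0 = 6809$)
$\left(f + \left(7771 + D{\left(F{\left(-10,-6 \right)} \right)}\right) \left(10865 + 10096\right)\right) + 7395 = \left(6809 + \left(7771 - \frac{5}{2}\right) \left(10865 + 10096\right)\right) + 7395 = \left(6809 + \frac{15537}{2} \cdot 20961\right) + 7395 = \left(6809 + \frac{325671057}{2}\right) + 7395 = \frac{325684675}{2} + 7395 = \frac{325699465}{2}$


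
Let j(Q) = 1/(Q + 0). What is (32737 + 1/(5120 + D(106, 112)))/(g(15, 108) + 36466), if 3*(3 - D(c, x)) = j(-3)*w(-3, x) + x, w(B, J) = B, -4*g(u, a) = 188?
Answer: 499435675/555608264 ≈ 0.89890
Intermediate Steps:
g(u, a) = -47 (g(u, a) = -¼*188 = -47)
j(Q) = 1/Q
D(c, x) = 8/3 - x/3 (D(c, x) = 3 - (-3/(-3) + x)/3 = 3 - (-⅓*(-3) + x)/3 = 3 - (1 + x)/3 = 3 + (-⅓ - x/3) = 8/3 - x/3)
(32737 + 1/(5120 + D(106, 112)))/(g(15, 108) + 36466) = (32737 + 1/(5120 + (8/3 - ⅓*112)))/(-47 + 36466) = (32737 + 1/(5120 + (8/3 - 112/3)))/36419 = (32737 + 1/(5120 - 104/3))*(1/36419) = (32737 + 1/(15256/3))*(1/36419) = (32737 + 3/15256)*(1/36419) = (499435675/15256)*(1/36419) = 499435675/555608264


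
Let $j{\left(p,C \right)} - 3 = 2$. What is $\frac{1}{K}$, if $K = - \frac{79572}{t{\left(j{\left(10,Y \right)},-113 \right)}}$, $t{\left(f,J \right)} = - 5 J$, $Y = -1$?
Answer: $- \frac{565}{79572} \approx -0.0071005$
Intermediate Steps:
$j{\left(p,C \right)} = 5$ ($j{\left(p,C \right)} = 3 + 2 = 5$)
$K = - \frac{79572}{565}$ ($K = - \frac{79572}{\left(-5\right) \left(-113\right)} = - \frac{79572}{565} \approx -140.84$)
$\frac{1}{K} = \frac{1}{- \frac{79572}{565}} = - \frac{565}{79572}$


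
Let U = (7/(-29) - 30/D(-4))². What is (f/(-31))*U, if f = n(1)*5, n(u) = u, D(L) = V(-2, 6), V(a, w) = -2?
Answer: -915920/26071 ≈ -35.132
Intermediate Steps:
D(L) = -2
f = 5 (f = 1*5 = 5)
U = 183184/841 (U = (7/(-29) - 30/(-2))² = (7*(-1/29) - 30*(-½))² = (-7/29 + 15)² = (428/29)² = 183184/841 ≈ 217.82)
(f/(-31))*U = (5/(-31))*(183184/841) = (5*(-1/31))*(183184/841) = -5/31*183184/841 = -915920/26071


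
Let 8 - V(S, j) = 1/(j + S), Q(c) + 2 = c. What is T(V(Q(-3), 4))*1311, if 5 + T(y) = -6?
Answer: -14421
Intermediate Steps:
Q(c) = -2 + c
V(S, j) = 8 - 1/(S + j) (V(S, j) = 8 - 1/(j + S) = 8 - 1/(S + j))
T(y) = -11 (T(y) = -5 - 6 = -11)
T(V(Q(-3), 4))*1311 = -11*1311 = -14421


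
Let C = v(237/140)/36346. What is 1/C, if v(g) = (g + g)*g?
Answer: 356190800/56169 ≈ 6341.4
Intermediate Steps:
v(g) = 2*g² (v(g) = (2*g)*g = 2*g²)
C = 56169/356190800 (C = (2*(237/140)²)/36346 = (2*(237*(1/140))²)*(1/36346) = (2*(237/140)²)*(1/36346) = (2*(56169/19600))*(1/36346) = (56169/9800)*(1/36346) = 56169/356190800 ≈ 0.00015769)
1/C = 1/(56169/356190800) = 356190800/56169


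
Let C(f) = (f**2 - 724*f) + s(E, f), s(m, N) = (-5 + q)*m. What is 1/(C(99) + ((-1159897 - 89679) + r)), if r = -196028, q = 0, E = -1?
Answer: -1/1507474 ≈ -6.6336e-7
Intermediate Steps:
s(m, N) = -5*m (s(m, N) = (-5 + 0)*m = -5*m)
C(f) = 5 + f**2 - 724*f (C(f) = (f**2 - 724*f) - 5*(-1) = (f**2 - 724*f) + 5 = 5 + f**2 - 724*f)
1/(C(99) + ((-1159897 - 89679) + r)) = 1/((5 + 99**2 - 724*99) + ((-1159897 - 89679) - 196028)) = 1/((5 + 9801 - 71676) + (-1249576 - 196028)) = 1/(-61870 - 1445604) = 1/(-1507474) = -1/1507474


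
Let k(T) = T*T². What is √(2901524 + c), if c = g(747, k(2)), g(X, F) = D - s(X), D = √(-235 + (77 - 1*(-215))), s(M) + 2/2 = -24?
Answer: √(2901549 + √57) ≈ 1703.4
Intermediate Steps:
s(M) = -25 (s(M) = -1 - 24 = -25)
D = √57 (D = √(-235 + (77 + 215)) = √(-235 + 292) = √57 ≈ 7.5498)
k(T) = T³
g(X, F) = 25 + √57 (g(X, F) = √57 - 1*(-25) = √57 + 25 = 25 + √57)
c = 25 + √57 ≈ 32.550
√(2901524 + c) = √(2901524 + (25 + √57)) = √(2901549 + √57)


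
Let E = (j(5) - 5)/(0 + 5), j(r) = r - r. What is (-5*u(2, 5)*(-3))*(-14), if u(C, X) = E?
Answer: 210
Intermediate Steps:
j(r) = 0
E = -1 (E = (0 - 5)/(0 + 5) = -5/5 = -5*1/5 = -1)
u(C, X) = -1
(-5*u(2, 5)*(-3))*(-14) = (-5*(-1)*(-3))*(-14) = (5*(-3))*(-14) = -15*(-14) = 210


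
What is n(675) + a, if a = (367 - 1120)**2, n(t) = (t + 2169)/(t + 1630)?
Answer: 1306958589/2305 ≈ 5.6701e+5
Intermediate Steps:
n(t) = (2169 + t)/(1630 + t)
a = 567009 (a = (-753)**2 = 567009)
n(675) + a = (2169 + 675)/(1630 + 675) + 567009 = 2844/2305 + 567009 = 1306958589/2305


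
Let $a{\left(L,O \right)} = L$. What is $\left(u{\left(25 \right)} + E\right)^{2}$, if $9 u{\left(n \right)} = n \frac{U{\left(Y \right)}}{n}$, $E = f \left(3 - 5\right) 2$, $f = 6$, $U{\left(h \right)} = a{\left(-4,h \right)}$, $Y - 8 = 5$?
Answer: $\frac{48400}{81} \approx 597.53$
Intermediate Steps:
$Y = 13$ ($Y = 8 + 5 = 13$)
$U{\left(h \right)} = -4$
$E = -24$ ($E = 6 \left(3 - 5\right) 2 = 6 \left(-2\right) 2 = \left(-12\right) 2 = -24$)
$u{\left(n \right)} = - \frac{4}{9}$ ($u{\left(n \right)} = \frac{n \left(- \frac{4}{n}\right)}{9} = \frac{1}{9} \left(-4\right) = - \frac{4}{9}$)
$\left(u{\left(25 \right)} + E\right)^{2} = \left(- \frac{4}{9} - 24\right)^{2} = \left(- \frac{220}{9}\right)^{2} = \frac{48400}{81}$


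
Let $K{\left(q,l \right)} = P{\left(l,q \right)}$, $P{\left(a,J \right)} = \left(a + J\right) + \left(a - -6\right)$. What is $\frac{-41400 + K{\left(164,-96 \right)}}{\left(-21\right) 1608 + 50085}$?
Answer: $- \frac{41422}{16317} \approx -2.5386$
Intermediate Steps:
$P{\left(a,J \right)} = 6 + J + 2 a$ ($P{\left(a,J \right)} = \left(J + a\right) + \left(a + 6\right) = \left(J + a\right) + \left(6 + a\right) = 6 + J + 2 a$)
$K{\left(q,l \right)} = 6 + q + 2 l$
$\frac{-41400 + K{\left(164,-96 \right)}}{\left(-21\right) 1608 + 50085} = \frac{-41400 + \left(6 + 164 + 2 \left(-96\right)\right)}{\left(-21\right) 1608 + 50085} = \frac{-41400 + \left(6 + 164 - 192\right)}{-33768 + 50085} = \frac{-41400 - 22}{16317} = \left(-41422\right) \frac{1}{16317} = - \frac{41422}{16317}$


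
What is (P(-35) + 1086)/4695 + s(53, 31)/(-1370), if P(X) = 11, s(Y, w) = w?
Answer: 271469/1286430 ≈ 0.21102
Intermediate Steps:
(P(-35) + 1086)/4695 + s(53, 31)/(-1370) = (11 + 1086)/4695 + 31/(-1370) = 1097*(1/4695) + 31*(-1/1370) = 1097/4695 - 31/1370 = 271469/1286430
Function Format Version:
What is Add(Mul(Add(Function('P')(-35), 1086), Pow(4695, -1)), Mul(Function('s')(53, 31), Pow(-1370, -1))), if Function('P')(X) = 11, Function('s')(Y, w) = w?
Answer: Rational(271469, 1286430) ≈ 0.21102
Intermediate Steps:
Add(Mul(Add(Function('P')(-35), 1086), Pow(4695, -1)), Mul(Function('s')(53, 31), Pow(-1370, -1))) = Add(Mul(Add(11, 1086), Pow(4695, -1)), Mul(31, Pow(-1370, -1))) = Add(Mul(1097, Rational(1, 4695)), Mul(31, Rational(-1, 1370))) = Add(Rational(1097, 4695), Rational(-31, 1370)) = Rational(271469, 1286430)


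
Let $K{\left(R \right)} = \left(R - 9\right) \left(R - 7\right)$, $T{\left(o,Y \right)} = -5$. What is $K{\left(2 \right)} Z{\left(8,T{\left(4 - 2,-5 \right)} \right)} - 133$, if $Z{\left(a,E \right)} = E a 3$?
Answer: $-4333$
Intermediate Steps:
$Z{\left(a,E \right)} = 3 E a$
$K{\left(R \right)} = \left(-9 + R\right) \left(-7 + R\right)$
$K{\left(2 \right)} Z{\left(8,T{\left(4 - 2,-5 \right)} \right)} - 133 = \left(63 + 2^{2} - 32\right) 3 \left(-5\right) 8 - 133 = \left(63 + 4 - 32\right) \left(-120\right) - 133 = 35 \left(-120\right) - 133 = -4200 - 133 = -4333$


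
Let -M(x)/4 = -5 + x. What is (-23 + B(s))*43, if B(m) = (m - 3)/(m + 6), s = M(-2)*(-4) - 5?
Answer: -34873/37 ≈ -942.51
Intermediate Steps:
M(x) = 20 - 4*x (M(x) = -4*(-5 + x) = 20 - 4*x)
s = -117 (s = (20 - 4*(-2))*(-4) - 5 = (20 + 8)*(-4) - 5 = 28*(-4) - 5 = -112 - 5 = -117)
B(m) = (-3 + m)/(6 + m)
(-23 + B(s))*43 = (-23 + (-3 - 117)/(6 - 117))*43 = (-23 - 120/(-111))*43 = (-23 - 1/111*(-120))*43 = (-23 + 40/37)*43 = -811/37*43 = -34873/37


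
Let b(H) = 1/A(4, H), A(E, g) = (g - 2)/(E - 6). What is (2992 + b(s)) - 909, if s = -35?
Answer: 77073/37 ≈ 2083.1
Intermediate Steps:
A(E, g) = (-2 + g)/(-6 + E)
b(H) = 1/(1 - H/2) (b(H) = 1/((-2 + H)/(-6 + 4)) = 1/((-2 + H)/(-2)) = 1/(-(-2 + H)/2) = 1/(1 - H/2))
(2992 + b(s)) - 909 = (2992 + 2/(2 - 1*(-35))) - 909 = (2992 + 2/(2 + 35)) - 909 = (2992 + 2/37) - 909 = 110706/37 - 909 = 77073/37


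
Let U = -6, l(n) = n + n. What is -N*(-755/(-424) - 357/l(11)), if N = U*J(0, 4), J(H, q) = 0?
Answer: 0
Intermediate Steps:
l(n) = 2*n
N = 0 (N = -6*0 = 0)
-N*(-755/(-424) - 357/l(11)) = -0*(-755/(-424) - 357/(2*11)) = -0*(-755*(-1/424) - 357/22) = -0*(755/424 - 357*1/22) = -0*(755/424 - 357/22) = -0*(-67379)/4664 = -1*0 = 0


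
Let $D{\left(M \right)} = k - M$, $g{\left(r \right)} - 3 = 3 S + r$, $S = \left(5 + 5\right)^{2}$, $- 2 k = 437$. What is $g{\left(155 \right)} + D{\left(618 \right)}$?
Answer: $- \frac{757}{2} \approx -378.5$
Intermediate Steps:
$k = - \frac{437}{2}$ ($k = \left(- \frac{1}{2}\right) 437 = - \frac{437}{2} \approx -218.5$)
$S = 100$ ($S = 10^{2} = 100$)
$g{\left(r \right)} = 303 + r$ ($g{\left(r \right)} = 3 + \left(3 \cdot 100 + r\right) = 3 + \left(300 + r\right) = 303 + r$)
$D{\left(M \right)} = - \frac{437}{2} - M$
$g{\left(155 \right)} + D{\left(618 \right)} = \left(303 + 155\right) - \frac{1673}{2} = 458 - \frac{1673}{2} = - \frac{757}{2}$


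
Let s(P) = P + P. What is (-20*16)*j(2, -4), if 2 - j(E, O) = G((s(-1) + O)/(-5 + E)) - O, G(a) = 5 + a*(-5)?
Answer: -960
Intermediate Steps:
s(P) = 2*P
G(a) = 5 - 5*a
j(E, O) = -3 + O + 5*(-2 + O)/(-5 + E) (j(E, O) = 2 - ((5 - 5*(2*(-1) + O)/(-5 + E)) - O) = 2 - ((5 - 5*(-2 + O)/(-5 + E)) - O) = 2 - (5 - O - 5*(-2 + O)/(-5 + E)) = 2 + (-5 + O + 5*(-2 + O)/(-5 + E)) = -3 + O + 5*(-2 + O)/(-5 + E))
(-20*16)*j(2, -4) = (-20*16)*((5 - 3*2 + 2*(-4))/(-5 + 2)) = -320*(5 - 6 - 8)/(-3) = -(-320)*(-9)/3 = -320*3 = -960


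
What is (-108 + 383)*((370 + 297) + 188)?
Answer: 235125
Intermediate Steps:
(-108 + 383)*((370 + 297) + 188) = 275*(667 + 188) = 275*855 = 235125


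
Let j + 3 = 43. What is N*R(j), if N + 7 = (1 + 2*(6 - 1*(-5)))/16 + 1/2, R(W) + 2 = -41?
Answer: 3483/16 ≈ 217.69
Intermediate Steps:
j = 40 (j = -3 + 43 = 40)
R(W) = -43 (R(W) = -2 - 41 = -43)
N = -81/16 (N = -7 + ((1 + 2*(6 - 1*(-5)))/16 + 1/2) = -7 + ((1 + 2*(6 + 5))*(1/16) + 1*(½)) = -7 + ((1 + 2*11)*(1/16) + ½) = -7 + ((1 + 22)*(1/16) + ½) = -7 + (23*(1/16) + ½) = -7 + (23/16 + ½) = -7 + 31/16 = -81/16 ≈ -5.0625)
N*R(j) = -81/16*(-43) = 3483/16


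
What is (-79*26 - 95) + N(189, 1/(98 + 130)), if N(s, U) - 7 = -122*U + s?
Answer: -222703/114 ≈ -1953.5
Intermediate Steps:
N(s, U) = 7 + s - 122*U (N(s, U) = 7 + (-122*U + s) = 7 + (s - 122*U) = 7 + s - 122*U)
(-79*26 - 95) + N(189, 1/(98 + 130)) = (-79*26 - 95) + (7 + 189 - 122/(98 + 130)) = (-2054 - 95) + (7 + 189 - 122/228) = -2149 + (7 + 189 - 122*1/228) = -2149 + (7 + 189 - 61/114) = -2149 + 22283/114 = -222703/114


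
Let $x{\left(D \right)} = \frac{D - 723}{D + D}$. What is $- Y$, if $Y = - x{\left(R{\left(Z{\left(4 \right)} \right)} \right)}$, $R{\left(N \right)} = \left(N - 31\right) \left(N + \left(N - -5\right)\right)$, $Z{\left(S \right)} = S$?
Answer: $\frac{179}{117} \approx 1.5299$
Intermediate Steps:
$R{\left(N \right)} = \left(-31 + N\right) \left(5 + 2 N\right)$ ($R{\left(N \right)} = \left(-31 + N\right) \left(N + \left(N + 5\right)\right) = \left(-31 + N\right) \left(N + \left(5 + N\right)\right) = \left(-31 + N\right) \left(5 + 2 N\right)$)
$x{\left(D \right)} = \frac{-723 + D}{2 D}$
$Y = - \frac{179}{117}$ ($Y = - \frac{-723 - \left(383 - 32\right)}{2 \left(-155 - 228 + 2 \cdot 4^{2}\right)} = - \frac{-723 - 351}{2 \left(-155 - 228 + 2 \cdot 16\right)} = - \frac{-723 - 351}{2 \left(-155 - 228 + 32\right)} = - \frac{-723 - 351}{2 \left(-351\right)} = - \frac{\left(-1\right) \left(-1074\right)}{2 \cdot 351} = \left(-1\right) \frac{179}{117} = - \frac{179}{117} \approx -1.5299$)
$- Y = \left(-1\right) \left(- \frac{179}{117}\right) = \frac{179}{117}$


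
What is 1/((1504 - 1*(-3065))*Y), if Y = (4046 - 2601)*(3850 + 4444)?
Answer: 1/54758688270 ≈ 1.8262e-11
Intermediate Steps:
Y = 11984830 (Y = 1445*8294 = 11984830)
1/((1504 - 1*(-3065))*Y) = 1/((1504 - 1*(-3065))*11984830) = (1/11984830)/(1504 + 3065) = (1/11984830)/4569 = (1/4569)*(1/11984830) = 1/54758688270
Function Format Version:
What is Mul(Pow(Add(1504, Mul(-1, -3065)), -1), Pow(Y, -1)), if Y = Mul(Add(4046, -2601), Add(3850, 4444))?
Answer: Rational(1, 54758688270) ≈ 1.8262e-11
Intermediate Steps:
Y = 11984830 (Y = Mul(1445, 8294) = 11984830)
Mul(Pow(Add(1504, Mul(-1, -3065)), -1), Pow(Y, -1)) = Mul(Pow(Add(1504, Mul(-1, -3065)), -1), Pow(11984830, -1)) = Mul(Pow(Add(1504, 3065), -1), Rational(1, 11984830)) = Mul(Pow(4569, -1), Rational(1, 11984830)) = Mul(Rational(1, 4569), Rational(1, 11984830)) = Rational(1, 54758688270)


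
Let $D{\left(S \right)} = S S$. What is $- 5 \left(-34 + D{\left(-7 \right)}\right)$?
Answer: $-75$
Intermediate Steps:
$D{\left(S \right)} = S^{2}$
$- 5 \left(-34 + D{\left(-7 \right)}\right) = - 5 \left(-34 + \left(-7\right)^{2}\right) = - 5 \left(-34 + 49\right) = \left(-5\right) 15 = -75$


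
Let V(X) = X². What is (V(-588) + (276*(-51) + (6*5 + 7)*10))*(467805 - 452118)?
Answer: 5208680106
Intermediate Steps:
(V(-588) + (276*(-51) + (6*5 + 7)*10))*(467805 - 452118) = ((-588)² + (276*(-51) + (6*5 + 7)*10))*(467805 - 452118) = (345744 + (-14076 + (30 + 7)*10))*15687 = (345744 + (-14076 + 37*10))*15687 = (345744 + (-14076 + 370))*15687 = (345744 - 13706)*15687 = 332038*15687 = 5208680106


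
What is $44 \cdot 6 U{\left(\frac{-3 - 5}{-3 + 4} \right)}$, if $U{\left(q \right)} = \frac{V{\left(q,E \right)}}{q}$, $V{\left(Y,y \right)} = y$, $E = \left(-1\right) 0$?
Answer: $0$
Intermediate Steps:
$E = 0$
$U{\left(q \right)} = 0$ ($U{\left(q \right)} = \frac{0}{q} = 0$)
$44 \cdot 6 U{\left(\frac{-3 - 5}{-3 + 4} \right)} = 44 \cdot 6 \cdot 0 = 264 \cdot 0 = 0$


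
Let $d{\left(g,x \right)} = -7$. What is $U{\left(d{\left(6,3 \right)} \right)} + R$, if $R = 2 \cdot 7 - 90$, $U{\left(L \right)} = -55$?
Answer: $-131$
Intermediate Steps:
$R = -76$ ($R = 14 - 90 = -76$)
$U{\left(d{\left(6,3 \right)} \right)} + R = -55 - 76 = -131$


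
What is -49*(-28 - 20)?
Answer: 2352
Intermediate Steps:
-49*(-28 - 20) = -49*(-48) = 2352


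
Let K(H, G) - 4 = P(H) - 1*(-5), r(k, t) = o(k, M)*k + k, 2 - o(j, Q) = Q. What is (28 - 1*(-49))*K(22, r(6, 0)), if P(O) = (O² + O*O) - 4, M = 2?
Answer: 74921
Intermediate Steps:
P(O) = -4 + 2*O² (P(O) = (O² + O²) - 4 = 2*O² - 4 = -4 + 2*O²)
o(j, Q) = 2 - Q
r(k, t) = k (r(k, t) = (2 - 1*2)*k + k = (2 - 2)*k + k = 0*k + k = 0 + k = k)
K(H, G) = 5 + 2*H² (K(H, G) = 4 + ((-4 + 2*H²) - 1*(-5)) = 4 + ((-4 + 2*H²) + 5) = 4 + (1 + 2*H²) = 5 + 2*H²)
(28 - 1*(-49))*K(22, r(6, 0)) = (28 - 1*(-49))*(5 + 2*22²) = (28 + 49)*(5 + 2*484) = 77*(5 + 968) = 77*973 = 74921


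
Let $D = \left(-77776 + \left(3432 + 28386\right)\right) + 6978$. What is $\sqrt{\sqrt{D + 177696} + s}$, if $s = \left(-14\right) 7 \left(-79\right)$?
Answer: $\sqrt{7742 + 2 \sqrt{34679}} \approx 90.08$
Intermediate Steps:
$D = -38980$ ($D = \left(-77776 + 31818\right) + 6978 = -45958 + 6978 = -38980$)
$s = 7742$ ($s = \left(-98\right) \left(-79\right) = 7742$)
$\sqrt{\sqrt{D + 177696} + s} = \sqrt{\sqrt{-38980 + 177696} + 7742} = \sqrt{\sqrt{138716} + 7742} = \sqrt{2 \sqrt{34679} + 7742} = \sqrt{7742 + 2 \sqrt{34679}}$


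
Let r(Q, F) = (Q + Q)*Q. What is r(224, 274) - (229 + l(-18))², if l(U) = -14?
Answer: 54127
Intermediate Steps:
r(Q, F) = 2*Q² (r(Q, F) = (2*Q)*Q = 2*Q²)
r(224, 274) - (229 + l(-18))² = 2*224² - (229 - 14)² = 2*50176 - 1*215² = 100352 - 1*46225 = 100352 - 46225 = 54127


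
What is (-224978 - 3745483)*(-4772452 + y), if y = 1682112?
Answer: 12270074446740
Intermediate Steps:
(-224978 - 3745483)*(-4772452 + y) = (-224978 - 3745483)*(-4772452 + 1682112) = -3970461*(-3090340) = 12270074446740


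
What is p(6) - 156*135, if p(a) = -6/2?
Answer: -21063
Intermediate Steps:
p(a) = -3 (p(a) = -6*½ = -3)
p(6) - 156*135 = -3 - 156*135 = -3 - 21060 = -21063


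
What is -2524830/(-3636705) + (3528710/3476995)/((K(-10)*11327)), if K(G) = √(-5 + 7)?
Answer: 168322/242447 + 352871*√2/7876784473 ≈ 0.69433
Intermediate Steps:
K(G) = √2
-2524830/(-3636705) + (3528710/3476995)/((K(-10)*11327)) = -2524830/(-3636705) + (3528710/3476995)/((√2*11327)) = -2524830*(-1/3636705) + (3528710*(1/3476995))/((11327*√2)) = 168322/242447 + 705742*(√2/22654)/695399 = 168322/242447 + 352871*√2/7876784473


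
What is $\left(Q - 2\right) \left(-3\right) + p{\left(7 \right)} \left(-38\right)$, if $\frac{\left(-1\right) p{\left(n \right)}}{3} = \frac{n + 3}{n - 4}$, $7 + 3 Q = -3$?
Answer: $396$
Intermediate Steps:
$Q = - \frac{10}{3}$ ($Q = - \frac{7}{3} + \frac{1}{3} \left(-3\right) = - \frac{7}{3} - 1 = - \frac{10}{3} \approx -3.3333$)
$p{\left(n \right)} = - \frac{3 \left(3 + n\right)}{-4 + n}$ ($p{\left(n \right)} = - 3 \frac{n + 3}{n - 4} = - 3 \frac{3 + n}{-4 + n} = - \frac{3 \left(3 + n\right)}{-4 + n}$)
$\left(Q - 2\right) \left(-3\right) + p{\left(7 \right)} \left(-38\right) = \left(- \frac{10}{3} - 2\right) \left(-3\right) + \frac{3 \left(-3 - 7\right)}{-4 + 7} \left(-38\right) = \left(- \frac{16}{3}\right) \left(-3\right) + \frac{3 \left(-3 - 7\right)}{3} \left(-38\right) = 16 + 3 \cdot \frac{1}{3} \left(-10\right) \left(-38\right) = 16 - -380 = 16 + 380 = 396$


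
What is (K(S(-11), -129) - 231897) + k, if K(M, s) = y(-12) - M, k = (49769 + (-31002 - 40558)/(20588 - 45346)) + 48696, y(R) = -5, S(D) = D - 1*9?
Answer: -1651533263/12379 ≈ -1.3341e+5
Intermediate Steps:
S(D) = -9 + D (S(D) = D - 9 = -9 + D)
k = 1218934015/12379 (k = (49769 - 71560/(-24758)) + 48696 = (49769 - 71560*(-1/24758)) + 48696 = (49769 + 35780/12379) + 48696 = 616126231/12379 + 48696 = 1218934015/12379 ≈ 98468.)
K(M, s) = -5 - M
(K(S(-11), -129) - 231897) + k = ((-5 - (-9 - 11)) - 231897) + 1218934015/12379 = ((-5 - 1*(-20)) - 231897) + 1218934015/12379 = ((-5 + 20) - 231897) + 1218934015/12379 = (15 - 231897) + 1218934015/12379 = -231882 + 1218934015/12379 = -1651533263/12379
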